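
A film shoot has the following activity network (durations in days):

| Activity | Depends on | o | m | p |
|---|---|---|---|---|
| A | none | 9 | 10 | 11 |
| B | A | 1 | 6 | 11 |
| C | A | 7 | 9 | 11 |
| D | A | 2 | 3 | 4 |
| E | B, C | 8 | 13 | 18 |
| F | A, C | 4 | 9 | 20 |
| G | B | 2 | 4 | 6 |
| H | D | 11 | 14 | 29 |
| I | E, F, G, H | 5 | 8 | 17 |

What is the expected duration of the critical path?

te_A = (9 + 4·10 + 11)/6 = 60/6 = 10
te_B = (1 + 4·6 + 11)/6 = 36/6 = 6
te_C = (7 + 4·9 + 11)/6 = 54/6 = 9
te_D = (2 + 4·3 + 4)/6 = 18/6 = 3
te_E = (8 + 4·13 + 18)/6 = 78/6 = 13
te_F = (4 + 4·9 + 20)/6 = 60/6 = 10
te_G = (2 + 4·4 + 6)/6 = 24/6 = 4
te_H = (11 + 4·14 + 29)/6 = 96/6 = 16
te_I = (5 + 4·8 + 17)/6 = 54/6 = 9

Forward pass:
ES_A = 0; EF_A = 10
ES_B = 10; EF_B = 10+6 = 16
ES_C = 10; EF_C = 10+9 = 19
ES_D = 10; EF_D = 10+3 = 13
ES_E = max(EF_B=16, EF_C=19) = 19; EF_E = 19+13 = 32
ES_F = max(EF_A=10, EF_C=19) = 19; EF_F = 19+10 = 29
ES_G = 16; EF_G = 16+4 = 20
ES_H = 13; EF_H = 13+16 = 29
ES_I = max(EF_E=32, EF_F=29, EF_G=20, EF_H=29) = 32; EF_I = 32+9 = 41
Expected project duration μ = 41 days. Critical path: A → C → E → I.

41 days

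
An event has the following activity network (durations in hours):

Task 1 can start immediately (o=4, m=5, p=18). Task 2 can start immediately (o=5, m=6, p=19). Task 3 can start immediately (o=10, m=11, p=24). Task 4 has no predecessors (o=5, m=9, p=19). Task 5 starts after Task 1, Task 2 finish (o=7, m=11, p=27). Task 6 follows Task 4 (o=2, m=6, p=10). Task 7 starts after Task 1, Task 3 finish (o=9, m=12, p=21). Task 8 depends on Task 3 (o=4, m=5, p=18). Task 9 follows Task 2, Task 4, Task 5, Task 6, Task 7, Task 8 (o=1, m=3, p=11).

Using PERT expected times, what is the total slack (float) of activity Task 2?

5 hours

te_Task 1 = (4 + 4·5 + 18)/6 = 42/6 = 7
te_Task 2 = (5 + 4·6 + 19)/6 = 48/6 = 8
te_Task 3 = (10 + 4·11 + 24)/6 = 78/6 = 13
te_Task 4 = (5 + 4·9 + 19)/6 = 60/6 = 10
te_Task 5 = (7 + 4·11 + 27)/6 = 78/6 = 13
te_Task 6 = (2 + 4·6 + 10)/6 = 36/6 = 6
te_Task 7 = (9 + 4·12 + 21)/6 = 78/6 = 13
te_Task 8 = (4 + 4·5 + 18)/6 = 42/6 = 7
te_Task 9 = (1 + 4·3 + 11)/6 = 24/6 = 4

Forward pass:
ES_Task 1 = 0; EF_Task 1 = 7
ES_Task 2 = 0; EF_Task 2 = 8
ES_Task 3 = 0; EF_Task 3 = 13
ES_Task 4 = 0; EF_Task 4 = 10
ES_Task 5 = max(EF_Task 1=7, EF_Task 2=8) = 8; EF_Task 5 = 8+13 = 21
ES_Task 6 = 10; EF_Task 6 = 10+6 = 16
ES_Task 7 = max(EF_Task 1=7, EF_Task 3=13) = 13; EF_Task 7 = 13+13 = 26
ES_Task 8 = 13; EF_Task 8 = 13+7 = 20
ES_Task 9 = max(EF_Task 2=8, EF_Task 4=10, EF_Task 5=21, EF_Task 6=16, EF_Task 7=26, EF_Task 8=20) = 26; EF_Task 9 = 26+4 = 30
Expected project duration μ = 30 hours. Critical path: Task 3 → Task 7 → Task 9.

Backward pass:
LF_Task 9 = 30; LS_Task 9 = 30−4 = 26
LF_Task 8 = LS_Task 9 = 26; LS_Task 8 = 26−7 = 19
LF_Task 7 = LS_Task 9 = 26; LS_Task 7 = 26−13 = 13
LF_Task 6 = LS_Task 9 = 26; LS_Task 6 = 26−6 = 20
LF_Task 5 = LS_Task 9 = 26; LS_Task 5 = 26−13 = 13
LF_Task 4 = min(LS_Task 6=20, LS_Task 9=26) = 20; LS_Task 4 = 20−10 = 10
LF_Task 3 = min(LS_Task 7=13, LS_Task 8=19) = 13; LS_Task 3 = 13−13 = 0
LF_Task 2 = min(LS_Task 5=13, LS_Task 9=26) = 13; LS_Task 2 = 13−8 = 5
LF_Task 1 = min(LS_Task 5=13, LS_Task 7=13) = 13; LS_Task 1 = 13−7 = 6
Slack_Task 2 = LS_Task 2 − ES_Task 2 = 5 − 0 = 5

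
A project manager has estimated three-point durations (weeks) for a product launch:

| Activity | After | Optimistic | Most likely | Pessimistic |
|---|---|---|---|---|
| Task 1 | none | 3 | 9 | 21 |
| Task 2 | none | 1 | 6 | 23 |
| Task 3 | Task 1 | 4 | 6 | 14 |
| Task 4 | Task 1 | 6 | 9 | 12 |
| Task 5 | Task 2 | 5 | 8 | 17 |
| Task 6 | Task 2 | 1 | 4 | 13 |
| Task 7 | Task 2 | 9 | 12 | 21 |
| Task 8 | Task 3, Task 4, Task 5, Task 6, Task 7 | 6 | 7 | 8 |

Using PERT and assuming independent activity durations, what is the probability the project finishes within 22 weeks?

0.076

te_Task 1 = (3 + 4·9 + 21)/6 = 60/6 = 10; σ²_Task 1 = ((21−3)/6)² = 9.000
te_Task 2 = (1 + 4·6 + 23)/6 = 48/6 = 8; σ²_Task 2 = ((23−1)/6)² = 13.444
te_Task 3 = (4 + 4·6 + 14)/6 = 42/6 = 7; σ²_Task 3 = ((14−4)/6)² = 2.778
te_Task 4 = (6 + 4·9 + 12)/6 = 54/6 = 9; σ²_Task 4 = ((12−6)/6)² = 1.000
te_Task 5 = (5 + 4·8 + 17)/6 = 54/6 = 9; σ²_Task 5 = ((17−5)/6)² = 4.000
te_Task 6 = (1 + 4·4 + 13)/6 = 30/6 = 5; σ²_Task 6 = ((13−1)/6)² = 4.000
te_Task 7 = (9 + 4·12 + 21)/6 = 78/6 = 13; σ²_Task 7 = ((21−9)/6)² = 4.000
te_Task 8 = (6 + 4·7 + 8)/6 = 42/6 = 7; σ²_Task 8 = ((8−6)/6)² = 0.111

Forward pass:
ES_Task 1 = 0; EF_Task 1 = 10
ES_Task 2 = 0; EF_Task 2 = 8
ES_Task 3 = 10; EF_Task 3 = 10+7 = 17
ES_Task 4 = 10; EF_Task 4 = 10+9 = 19
ES_Task 5 = 8; EF_Task 5 = 8+9 = 17
ES_Task 6 = 8; EF_Task 6 = 8+5 = 13
ES_Task 7 = 8; EF_Task 7 = 8+13 = 21
ES_Task 8 = max(EF_Task 3=17, EF_Task 4=19, EF_Task 5=17, EF_Task 6=13, EF_Task 7=21) = 21; EF_Task 8 = 21+7 = 28
Expected project duration μ = 28 weeks. Critical path: Task 2 → Task 7 → Task 8.

Variance along critical path = 13.444 + 4.000 + 0.111 = 17.556; σ = √17.556 = 4.190 weeks.
Z = (22 − 28) / 4.190 = -1.432
P(T ≤ 22) = Φ(-1.432) ≈ 0.076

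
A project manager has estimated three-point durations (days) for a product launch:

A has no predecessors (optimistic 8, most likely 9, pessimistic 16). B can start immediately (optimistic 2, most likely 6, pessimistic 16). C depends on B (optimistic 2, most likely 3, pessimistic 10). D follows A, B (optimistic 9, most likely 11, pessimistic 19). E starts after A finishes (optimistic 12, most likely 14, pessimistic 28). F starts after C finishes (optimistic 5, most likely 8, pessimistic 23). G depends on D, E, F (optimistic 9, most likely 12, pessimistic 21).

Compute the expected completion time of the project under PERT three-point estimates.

39 days

te_A = (8 + 4·9 + 16)/6 = 60/6 = 10
te_B = (2 + 4·6 + 16)/6 = 42/6 = 7
te_C = (2 + 4·3 + 10)/6 = 24/6 = 4
te_D = (9 + 4·11 + 19)/6 = 72/6 = 12
te_E = (12 + 4·14 + 28)/6 = 96/6 = 16
te_F = (5 + 4·8 + 23)/6 = 60/6 = 10
te_G = (9 + 4·12 + 21)/6 = 78/6 = 13

Forward pass:
ES_A = 0; EF_A = 10
ES_B = 0; EF_B = 7
ES_C = 7; EF_C = 7+4 = 11
ES_D = max(EF_A=10, EF_B=7) = 10; EF_D = 10+12 = 22
ES_E = 10; EF_E = 10+16 = 26
ES_F = 11; EF_F = 11+10 = 21
ES_G = max(EF_D=22, EF_E=26, EF_F=21) = 26; EF_G = 26+13 = 39
Expected project duration μ = 39 days. Critical path: A → E → G.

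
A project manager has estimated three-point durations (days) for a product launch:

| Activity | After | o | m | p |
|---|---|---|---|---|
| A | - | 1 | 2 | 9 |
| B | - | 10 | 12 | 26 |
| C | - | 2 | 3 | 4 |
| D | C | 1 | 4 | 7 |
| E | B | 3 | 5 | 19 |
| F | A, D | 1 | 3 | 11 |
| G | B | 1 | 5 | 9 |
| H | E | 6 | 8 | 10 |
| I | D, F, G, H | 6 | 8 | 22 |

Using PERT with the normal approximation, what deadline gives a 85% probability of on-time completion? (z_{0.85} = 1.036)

te_A = (1 + 4·2 + 9)/6 = 18/6 = 3; σ²_A = ((9−1)/6)² = 1.778
te_B = (10 + 4·12 + 26)/6 = 84/6 = 14; σ²_B = ((26−10)/6)² = 7.111
te_C = (2 + 4·3 + 4)/6 = 18/6 = 3; σ²_C = ((4−2)/6)² = 0.111
te_D = (1 + 4·4 + 7)/6 = 24/6 = 4; σ²_D = ((7−1)/6)² = 1.000
te_E = (3 + 4·5 + 19)/6 = 42/6 = 7; σ²_E = ((19−3)/6)² = 7.111
te_F = (1 + 4·3 + 11)/6 = 24/6 = 4; σ²_F = ((11−1)/6)² = 2.778
te_G = (1 + 4·5 + 9)/6 = 30/6 = 5; σ²_G = ((9−1)/6)² = 1.778
te_H = (6 + 4·8 + 10)/6 = 48/6 = 8; σ²_H = ((10−6)/6)² = 0.444
te_I = (6 + 4·8 + 22)/6 = 60/6 = 10; σ²_I = ((22−6)/6)² = 7.111

Forward pass:
ES_A = 0; EF_A = 3
ES_B = 0; EF_B = 14
ES_C = 0; EF_C = 3
ES_D = 3; EF_D = 3+4 = 7
ES_E = 14; EF_E = 14+7 = 21
ES_F = max(EF_A=3, EF_D=7) = 7; EF_F = 7+4 = 11
ES_G = 14; EF_G = 14+5 = 19
ES_H = 21; EF_H = 21+8 = 29
ES_I = max(EF_D=7, EF_F=11, EF_G=19, EF_H=29) = 29; EF_I = 29+10 = 39
Expected project duration μ = 39 days. Critical path: B → E → H → I.

Variance along critical path = 7.111 + 7.111 + 0.444 + 7.111 = 21.778; σ = 4.667 days.
D = μ + z·σ = 39 + 1.036·4.667 = 43.8 days

43.8 days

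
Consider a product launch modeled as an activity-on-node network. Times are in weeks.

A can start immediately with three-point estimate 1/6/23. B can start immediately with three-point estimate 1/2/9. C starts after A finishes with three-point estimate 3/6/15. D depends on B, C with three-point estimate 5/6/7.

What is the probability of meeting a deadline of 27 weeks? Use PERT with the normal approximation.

te_A = (1 + 4·6 + 23)/6 = 48/6 = 8; σ²_A = ((23−1)/6)² = 13.444
te_B = (1 + 4·2 + 9)/6 = 18/6 = 3; σ²_B = ((9−1)/6)² = 1.778
te_C = (3 + 4·6 + 15)/6 = 42/6 = 7; σ²_C = ((15−3)/6)² = 4.000
te_D = (5 + 4·6 + 7)/6 = 36/6 = 6; σ²_D = ((7−5)/6)² = 0.111

Forward pass:
ES_A = 0; EF_A = 8
ES_B = 0; EF_B = 3
ES_C = 8; EF_C = 8+7 = 15
ES_D = max(EF_B=3, EF_C=15) = 15; EF_D = 15+6 = 21
Expected project duration μ = 21 weeks. Critical path: A → C → D.

Variance along critical path = 13.444 + 4.000 + 0.111 = 17.556; σ = √17.556 = 4.190 weeks.
Z = (27 − 21) / 4.190 = 1.432
P(T ≤ 27) = Φ(1.432) ≈ 0.924

0.924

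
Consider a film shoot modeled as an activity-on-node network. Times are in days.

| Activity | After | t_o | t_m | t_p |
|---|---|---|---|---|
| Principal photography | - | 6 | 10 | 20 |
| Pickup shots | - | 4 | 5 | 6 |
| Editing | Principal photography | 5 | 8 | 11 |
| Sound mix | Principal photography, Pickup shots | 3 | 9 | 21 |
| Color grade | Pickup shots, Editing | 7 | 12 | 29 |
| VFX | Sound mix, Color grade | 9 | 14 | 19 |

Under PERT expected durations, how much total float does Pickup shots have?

te_Principal photography = (6 + 4·10 + 20)/6 = 66/6 = 11
te_Pickup shots = (4 + 4·5 + 6)/6 = 30/6 = 5
te_Editing = (5 + 4·8 + 11)/6 = 48/6 = 8
te_Sound mix = (3 + 4·9 + 21)/6 = 60/6 = 10
te_Color grade = (7 + 4·12 + 29)/6 = 84/6 = 14
te_VFX = (9 + 4·14 + 19)/6 = 84/6 = 14

Forward pass:
ES_Principal photography = 0; EF_Principal photography = 11
ES_Pickup shots = 0; EF_Pickup shots = 5
ES_Editing = 11; EF_Editing = 11+8 = 19
ES_Sound mix = max(EF_Principal photography=11, EF_Pickup shots=5) = 11; EF_Sound mix = 11+10 = 21
ES_Color grade = max(EF_Pickup shots=5, EF_Editing=19) = 19; EF_Color grade = 19+14 = 33
ES_VFX = max(EF_Sound mix=21, EF_Color grade=33) = 33; EF_VFX = 33+14 = 47
Expected project duration μ = 47 days. Critical path: Principal photography → Editing → Color grade → VFX.

Backward pass:
LF_VFX = 47; LS_VFX = 47−14 = 33
LF_Color grade = LS_VFX = 33; LS_Color grade = 33−14 = 19
LF_Sound mix = LS_VFX = 33; LS_Sound mix = 33−10 = 23
LF_Editing = LS_Color grade = 19; LS_Editing = 19−8 = 11
LF_Pickup shots = min(LS_Sound mix=23, LS_Color grade=19) = 19; LS_Pickup shots = 19−5 = 14
LF_Principal photography = min(LS_Editing=11, LS_Sound mix=23) = 11; LS_Principal photography = 11−11 = 0
Slack_Pickup shots = LS_Pickup shots − ES_Pickup shots = 14 − 0 = 14

14 days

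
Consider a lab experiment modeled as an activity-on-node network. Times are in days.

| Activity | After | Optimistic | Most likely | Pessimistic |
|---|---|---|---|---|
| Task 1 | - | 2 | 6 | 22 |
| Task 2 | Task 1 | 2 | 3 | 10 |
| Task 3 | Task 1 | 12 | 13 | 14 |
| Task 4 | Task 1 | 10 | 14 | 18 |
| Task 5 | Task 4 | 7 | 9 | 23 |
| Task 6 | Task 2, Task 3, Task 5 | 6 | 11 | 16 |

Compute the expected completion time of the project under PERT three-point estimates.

44 days

te_Task 1 = (2 + 4·6 + 22)/6 = 48/6 = 8
te_Task 2 = (2 + 4·3 + 10)/6 = 24/6 = 4
te_Task 3 = (12 + 4·13 + 14)/6 = 78/6 = 13
te_Task 4 = (10 + 4·14 + 18)/6 = 84/6 = 14
te_Task 5 = (7 + 4·9 + 23)/6 = 66/6 = 11
te_Task 6 = (6 + 4·11 + 16)/6 = 66/6 = 11

Forward pass:
ES_Task 1 = 0; EF_Task 1 = 8
ES_Task 2 = 8; EF_Task 2 = 8+4 = 12
ES_Task 3 = 8; EF_Task 3 = 8+13 = 21
ES_Task 4 = 8; EF_Task 4 = 8+14 = 22
ES_Task 5 = 22; EF_Task 5 = 22+11 = 33
ES_Task 6 = max(EF_Task 2=12, EF_Task 3=21, EF_Task 5=33) = 33; EF_Task 6 = 33+11 = 44
Expected project duration μ = 44 days. Critical path: Task 1 → Task 4 → Task 5 → Task 6.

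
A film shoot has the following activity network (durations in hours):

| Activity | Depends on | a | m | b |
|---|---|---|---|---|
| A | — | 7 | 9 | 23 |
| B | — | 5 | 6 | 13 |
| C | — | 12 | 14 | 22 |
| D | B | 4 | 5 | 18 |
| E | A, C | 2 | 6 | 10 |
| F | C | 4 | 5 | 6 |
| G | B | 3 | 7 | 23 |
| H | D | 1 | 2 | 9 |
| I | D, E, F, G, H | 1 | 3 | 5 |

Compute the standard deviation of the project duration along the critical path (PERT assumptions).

te_A = (7 + 4·9 + 23)/6 = 66/6 = 11; σ²_A = ((23−7)/6)² = 7.111
te_B = (5 + 4·6 + 13)/6 = 42/6 = 7; σ²_B = ((13−5)/6)² = 1.778
te_C = (12 + 4·14 + 22)/6 = 90/6 = 15; σ²_C = ((22−12)/6)² = 2.778
te_D = (4 + 4·5 + 18)/6 = 42/6 = 7; σ²_D = ((18−4)/6)² = 5.444
te_E = (2 + 4·6 + 10)/6 = 36/6 = 6; σ²_E = ((10−2)/6)² = 1.778
te_F = (4 + 4·5 + 6)/6 = 30/6 = 5; σ²_F = ((6−4)/6)² = 0.111
te_G = (3 + 4·7 + 23)/6 = 54/6 = 9; σ²_G = ((23−3)/6)² = 11.111
te_H = (1 + 4·2 + 9)/6 = 18/6 = 3; σ²_H = ((9−1)/6)² = 1.778
te_I = (1 + 4·3 + 5)/6 = 18/6 = 3; σ²_I = ((5−1)/6)² = 0.444

Forward pass:
ES_A = 0; EF_A = 11
ES_B = 0; EF_B = 7
ES_C = 0; EF_C = 15
ES_D = 7; EF_D = 7+7 = 14
ES_E = max(EF_A=11, EF_C=15) = 15; EF_E = 15+6 = 21
ES_F = 15; EF_F = 15+5 = 20
ES_G = 7; EF_G = 7+9 = 16
ES_H = 14; EF_H = 14+3 = 17
ES_I = max(EF_D=14, EF_E=21, EF_F=20, EF_G=16, EF_H=17) = 21; EF_I = 21+3 = 24
Expected project duration μ = 24 hours. Critical path: C → E → I.

Variance along critical path = 2.778 + 1.778 + 0.444 = 5.000
σ = √5.000 = 2.236 hours

2.24 hours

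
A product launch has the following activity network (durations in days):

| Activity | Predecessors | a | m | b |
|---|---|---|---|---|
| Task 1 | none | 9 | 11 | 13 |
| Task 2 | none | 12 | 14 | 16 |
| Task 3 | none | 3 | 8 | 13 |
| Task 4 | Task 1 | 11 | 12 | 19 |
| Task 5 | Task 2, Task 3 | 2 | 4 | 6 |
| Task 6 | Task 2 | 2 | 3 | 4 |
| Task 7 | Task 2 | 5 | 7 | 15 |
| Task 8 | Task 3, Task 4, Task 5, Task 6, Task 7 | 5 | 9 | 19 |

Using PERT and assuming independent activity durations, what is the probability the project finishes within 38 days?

0.926

te_Task 1 = (9 + 4·11 + 13)/6 = 66/6 = 11; σ²_Task 1 = ((13−9)/6)² = 0.444
te_Task 2 = (12 + 4·14 + 16)/6 = 84/6 = 14; σ²_Task 2 = ((16−12)/6)² = 0.444
te_Task 3 = (3 + 4·8 + 13)/6 = 48/6 = 8; σ²_Task 3 = ((13−3)/6)² = 2.778
te_Task 4 = (11 + 4·12 + 19)/6 = 78/6 = 13; σ²_Task 4 = ((19−11)/6)² = 1.778
te_Task 5 = (2 + 4·4 + 6)/6 = 24/6 = 4; σ²_Task 5 = ((6−2)/6)² = 0.444
te_Task 6 = (2 + 4·3 + 4)/6 = 18/6 = 3; σ²_Task 6 = ((4−2)/6)² = 0.111
te_Task 7 = (5 + 4·7 + 15)/6 = 48/6 = 8; σ²_Task 7 = ((15−5)/6)² = 2.778
te_Task 8 = (5 + 4·9 + 19)/6 = 60/6 = 10; σ²_Task 8 = ((19−5)/6)² = 5.444

Forward pass:
ES_Task 1 = 0; EF_Task 1 = 11
ES_Task 2 = 0; EF_Task 2 = 14
ES_Task 3 = 0; EF_Task 3 = 8
ES_Task 4 = 11; EF_Task 4 = 11+13 = 24
ES_Task 5 = max(EF_Task 2=14, EF_Task 3=8) = 14; EF_Task 5 = 14+4 = 18
ES_Task 6 = 14; EF_Task 6 = 14+3 = 17
ES_Task 7 = 14; EF_Task 7 = 14+8 = 22
ES_Task 8 = max(EF_Task 3=8, EF_Task 4=24, EF_Task 5=18, EF_Task 6=17, EF_Task 7=22) = 24; EF_Task 8 = 24+10 = 34
Expected project duration μ = 34 days. Critical path: Task 1 → Task 4 → Task 8.

Variance along critical path = 0.444 + 1.778 + 5.444 = 7.667; σ = √7.667 = 2.769 days.
Z = (38 − 34) / 2.769 = 1.445
P(T ≤ 38) = Φ(1.445) ≈ 0.926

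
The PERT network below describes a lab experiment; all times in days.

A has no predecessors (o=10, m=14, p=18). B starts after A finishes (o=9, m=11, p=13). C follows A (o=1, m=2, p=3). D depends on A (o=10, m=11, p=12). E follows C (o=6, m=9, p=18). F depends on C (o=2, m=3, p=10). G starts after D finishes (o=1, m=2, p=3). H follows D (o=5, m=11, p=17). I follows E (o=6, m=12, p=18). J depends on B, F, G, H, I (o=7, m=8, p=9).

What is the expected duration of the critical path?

46 days

te_A = (10 + 4·14 + 18)/6 = 84/6 = 14
te_B = (9 + 4·11 + 13)/6 = 66/6 = 11
te_C = (1 + 4·2 + 3)/6 = 12/6 = 2
te_D = (10 + 4·11 + 12)/6 = 66/6 = 11
te_E = (6 + 4·9 + 18)/6 = 60/6 = 10
te_F = (2 + 4·3 + 10)/6 = 24/6 = 4
te_G = (1 + 4·2 + 3)/6 = 12/6 = 2
te_H = (5 + 4·11 + 17)/6 = 66/6 = 11
te_I = (6 + 4·12 + 18)/6 = 72/6 = 12
te_J = (7 + 4·8 + 9)/6 = 48/6 = 8

Forward pass:
ES_A = 0; EF_A = 14
ES_B = 14; EF_B = 14+11 = 25
ES_C = 14; EF_C = 14+2 = 16
ES_D = 14; EF_D = 14+11 = 25
ES_E = 16; EF_E = 16+10 = 26
ES_F = 16; EF_F = 16+4 = 20
ES_G = 25; EF_G = 25+2 = 27
ES_H = 25; EF_H = 25+11 = 36
ES_I = 26; EF_I = 26+12 = 38
ES_J = max(EF_B=25, EF_F=20, EF_G=27, EF_H=36, EF_I=38) = 38; EF_J = 38+8 = 46
Expected project duration μ = 46 days. Critical path: A → C → E → I → J.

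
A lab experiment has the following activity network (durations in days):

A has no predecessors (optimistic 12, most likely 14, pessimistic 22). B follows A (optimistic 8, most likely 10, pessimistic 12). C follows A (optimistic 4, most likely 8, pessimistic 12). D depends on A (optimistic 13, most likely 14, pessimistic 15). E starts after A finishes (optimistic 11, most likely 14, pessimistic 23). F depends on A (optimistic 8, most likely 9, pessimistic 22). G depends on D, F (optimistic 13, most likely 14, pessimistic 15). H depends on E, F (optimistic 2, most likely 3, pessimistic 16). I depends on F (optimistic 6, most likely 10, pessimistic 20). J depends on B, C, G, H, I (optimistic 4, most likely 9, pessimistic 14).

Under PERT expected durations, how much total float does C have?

te_A = (12 + 4·14 + 22)/6 = 90/6 = 15
te_B = (8 + 4·10 + 12)/6 = 60/6 = 10
te_C = (4 + 4·8 + 12)/6 = 48/6 = 8
te_D = (13 + 4·14 + 15)/6 = 84/6 = 14
te_E = (11 + 4·14 + 23)/6 = 90/6 = 15
te_F = (8 + 4·9 + 22)/6 = 66/6 = 11
te_G = (13 + 4·14 + 15)/6 = 84/6 = 14
te_H = (2 + 4·3 + 16)/6 = 30/6 = 5
te_I = (6 + 4·10 + 20)/6 = 66/6 = 11
te_J = (4 + 4·9 + 14)/6 = 54/6 = 9

Forward pass:
ES_A = 0; EF_A = 15
ES_B = 15; EF_B = 15+10 = 25
ES_C = 15; EF_C = 15+8 = 23
ES_D = 15; EF_D = 15+14 = 29
ES_E = 15; EF_E = 15+15 = 30
ES_F = 15; EF_F = 15+11 = 26
ES_G = max(EF_D=29, EF_F=26) = 29; EF_G = 29+14 = 43
ES_H = max(EF_E=30, EF_F=26) = 30; EF_H = 30+5 = 35
ES_I = 26; EF_I = 26+11 = 37
ES_J = max(EF_B=25, EF_C=23, EF_G=43, EF_H=35, EF_I=37) = 43; EF_J = 43+9 = 52
Expected project duration μ = 52 days. Critical path: A → D → G → J.

Backward pass:
LF_J = 52; LS_J = 52−9 = 43
LF_I = LS_J = 43; LS_I = 43−11 = 32
LF_H = LS_J = 43; LS_H = 43−5 = 38
LF_G = LS_J = 43; LS_G = 43−14 = 29
LF_F = min(LS_G=29, LS_H=38, LS_I=32) = 29; LS_F = 29−11 = 18
LF_E = LS_H = 38; LS_E = 38−15 = 23
LF_D = LS_G = 29; LS_D = 29−14 = 15
LF_C = LS_J = 43; LS_C = 43−8 = 35
LF_B = LS_J = 43; LS_B = 43−10 = 33
LF_A = min(LS_B=33, LS_C=35, LS_D=15, LS_E=23, LS_F=18) = 15; LS_A = 15−15 = 0
Slack_C = LS_C − ES_C = 35 − 15 = 20

20 days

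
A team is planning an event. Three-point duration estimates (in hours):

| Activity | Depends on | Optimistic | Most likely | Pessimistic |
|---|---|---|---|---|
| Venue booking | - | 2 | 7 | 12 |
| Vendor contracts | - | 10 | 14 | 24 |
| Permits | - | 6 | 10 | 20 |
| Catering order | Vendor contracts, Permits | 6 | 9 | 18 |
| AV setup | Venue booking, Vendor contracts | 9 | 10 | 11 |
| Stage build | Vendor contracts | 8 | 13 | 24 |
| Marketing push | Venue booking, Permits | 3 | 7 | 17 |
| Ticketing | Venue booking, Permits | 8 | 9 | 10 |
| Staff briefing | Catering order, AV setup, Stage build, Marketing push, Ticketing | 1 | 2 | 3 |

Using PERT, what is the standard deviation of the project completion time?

te_Venue booking = (2 + 4·7 + 12)/6 = 42/6 = 7; σ²_Venue booking = ((12−2)/6)² = 2.778
te_Vendor contracts = (10 + 4·14 + 24)/6 = 90/6 = 15; σ²_Vendor contracts = ((24−10)/6)² = 5.444
te_Permits = (6 + 4·10 + 20)/6 = 66/6 = 11; σ²_Permits = ((20−6)/6)² = 5.444
te_Catering order = (6 + 4·9 + 18)/6 = 60/6 = 10; σ²_Catering order = ((18−6)/6)² = 4.000
te_AV setup = (9 + 4·10 + 11)/6 = 60/6 = 10; σ²_AV setup = ((11−9)/6)² = 0.111
te_Stage build = (8 + 4·13 + 24)/6 = 84/6 = 14; σ²_Stage build = ((24−8)/6)² = 7.111
te_Marketing push = (3 + 4·7 + 17)/6 = 48/6 = 8; σ²_Marketing push = ((17−3)/6)² = 5.444
te_Ticketing = (8 + 4·9 + 10)/6 = 54/6 = 9; σ²_Ticketing = ((10−8)/6)² = 0.111
te_Staff briefing = (1 + 4·2 + 3)/6 = 12/6 = 2; σ²_Staff briefing = ((3−1)/6)² = 0.111

Forward pass:
ES_Venue booking = 0; EF_Venue booking = 7
ES_Vendor contracts = 0; EF_Vendor contracts = 15
ES_Permits = 0; EF_Permits = 11
ES_Catering order = max(EF_Vendor contracts=15, EF_Permits=11) = 15; EF_Catering order = 15+10 = 25
ES_AV setup = max(EF_Venue booking=7, EF_Vendor contracts=15) = 15; EF_AV setup = 15+10 = 25
ES_Stage build = 15; EF_Stage build = 15+14 = 29
ES_Marketing push = max(EF_Venue booking=7, EF_Permits=11) = 11; EF_Marketing push = 11+8 = 19
ES_Ticketing = max(EF_Venue booking=7, EF_Permits=11) = 11; EF_Ticketing = 11+9 = 20
ES_Staff briefing = max(EF_Catering order=25, EF_AV setup=25, EF_Stage build=29, EF_Marketing push=19, EF_Ticketing=20) = 29; EF_Staff briefing = 29+2 = 31
Expected project duration μ = 31 hours. Critical path: Vendor contracts → Stage build → Staff briefing.

Variance along critical path = 5.444 + 7.111 + 0.111 = 12.667
σ = √12.667 = 3.559 hours

3.56 hours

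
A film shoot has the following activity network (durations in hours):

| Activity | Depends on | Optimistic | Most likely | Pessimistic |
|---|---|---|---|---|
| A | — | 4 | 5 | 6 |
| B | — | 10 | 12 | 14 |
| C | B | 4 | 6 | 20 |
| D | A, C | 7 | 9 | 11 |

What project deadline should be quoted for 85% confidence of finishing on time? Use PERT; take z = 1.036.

31.9 hours

te_A = (4 + 4·5 + 6)/6 = 30/6 = 5; σ²_A = ((6−4)/6)² = 0.111
te_B = (10 + 4·12 + 14)/6 = 72/6 = 12; σ²_B = ((14−10)/6)² = 0.444
te_C = (4 + 4·6 + 20)/6 = 48/6 = 8; σ²_C = ((20−4)/6)² = 7.111
te_D = (7 + 4·9 + 11)/6 = 54/6 = 9; σ²_D = ((11−7)/6)² = 0.444

Forward pass:
ES_A = 0; EF_A = 5
ES_B = 0; EF_B = 12
ES_C = 12; EF_C = 12+8 = 20
ES_D = max(EF_A=5, EF_C=20) = 20; EF_D = 20+9 = 29
Expected project duration μ = 29 hours. Critical path: B → C → D.

Variance along critical path = 0.444 + 7.111 + 0.444 = 8.000; σ = 2.828 hours.
D = μ + z·σ = 29 + 1.036·2.828 = 31.9 hours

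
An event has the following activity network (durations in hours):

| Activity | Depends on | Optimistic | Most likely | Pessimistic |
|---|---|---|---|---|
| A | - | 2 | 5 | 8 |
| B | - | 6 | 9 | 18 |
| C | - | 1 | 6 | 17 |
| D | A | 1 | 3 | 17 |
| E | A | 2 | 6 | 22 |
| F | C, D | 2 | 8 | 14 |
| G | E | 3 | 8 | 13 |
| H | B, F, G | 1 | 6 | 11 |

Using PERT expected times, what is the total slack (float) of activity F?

te_A = (2 + 4·5 + 8)/6 = 30/6 = 5
te_B = (6 + 4·9 + 18)/6 = 60/6 = 10
te_C = (1 + 4·6 + 17)/6 = 42/6 = 7
te_D = (1 + 4·3 + 17)/6 = 30/6 = 5
te_E = (2 + 4·6 + 22)/6 = 48/6 = 8
te_F = (2 + 4·8 + 14)/6 = 48/6 = 8
te_G = (3 + 4·8 + 13)/6 = 48/6 = 8
te_H = (1 + 4·6 + 11)/6 = 36/6 = 6

Forward pass:
ES_A = 0; EF_A = 5
ES_B = 0; EF_B = 10
ES_C = 0; EF_C = 7
ES_D = 5; EF_D = 5+5 = 10
ES_E = 5; EF_E = 5+8 = 13
ES_F = max(EF_C=7, EF_D=10) = 10; EF_F = 10+8 = 18
ES_G = 13; EF_G = 13+8 = 21
ES_H = max(EF_B=10, EF_F=18, EF_G=21) = 21; EF_H = 21+6 = 27
Expected project duration μ = 27 hours. Critical path: A → E → G → H.

Backward pass:
LF_H = 27; LS_H = 27−6 = 21
LF_G = LS_H = 21; LS_G = 21−8 = 13
LF_F = LS_H = 21; LS_F = 21−8 = 13
LF_E = LS_G = 13; LS_E = 13−8 = 5
LF_D = LS_F = 13; LS_D = 13−5 = 8
LF_C = LS_F = 13; LS_C = 13−7 = 6
LF_B = LS_H = 21; LS_B = 21−10 = 11
LF_A = min(LS_D=8, LS_E=5) = 5; LS_A = 5−5 = 0
Slack_F = LS_F − ES_F = 13 − 10 = 3

3 hours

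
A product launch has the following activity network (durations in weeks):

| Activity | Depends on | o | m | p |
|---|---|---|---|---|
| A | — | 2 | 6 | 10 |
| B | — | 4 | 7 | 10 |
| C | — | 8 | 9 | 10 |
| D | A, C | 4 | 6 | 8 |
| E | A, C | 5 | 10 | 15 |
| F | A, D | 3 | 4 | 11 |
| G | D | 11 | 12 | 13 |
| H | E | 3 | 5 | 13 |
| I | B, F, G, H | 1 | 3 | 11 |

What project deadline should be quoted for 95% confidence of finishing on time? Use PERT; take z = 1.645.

34.1 weeks

te_A = (2 + 4·6 + 10)/6 = 36/6 = 6; σ²_A = ((10−2)/6)² = 1.778
te_B = (4 + 4·7 + 10)/6 = 42/6 = 7; σ²_B = ((10−4)/6)² = 1.000
te_C = (8 + 4·9 + 10)/6 = 54/6 = 9; σ²_C = ((10−8)/6)² = 0.111
te_D = (4 + 4·6 + 8)/6 = 36/6 = 6; σ²_D = ((8−4)/6)² = 0.444
te_E = (5 + 4·10 + 15)/6 = 60/6 = 10; σ²_E = ((15−5)/6)² = 2.778
te_F = (3 + 4·4 + 11)/6 = 30/6 = 5; σ²_F = ((11−3)/6)² = 1.778
te_G = (11 + 4·12 + 13)/6 = 72/6 = 12; σ²_G = ((13−11)/6)² = 0.111
te_H = (3 + 4·5 + 13)/6 = 36/6 = 6; σ²_H = ((13−3)/6)² = 2.778
te_I = (1 + 4·3 + 11)/6 = 24/6 = 4; σ²_I = ((11−1)/6)² = 2.778

Forward pass:
ES_A = 0; EF_A = 6
ES_B = 0; EF_B = 7
ES_C = 0; EF_C = 9
ES_D = max(EF_A=6, EF_C=9) = 9; EF_D = 9+6 = 15
ES_E = max(EF_A=6, EF_C=9) = 9; EF_E = 9+10 = 19
ES_F = max(EF_A=6, EF_D=15) = 15; EF_F = 15+5 = 20
ES_G = 15; EF_G = 15+12 = 27
ES_H = 19; EF_H = 19+6 = 25
ES_I = max(EF_B=7, EF_F=20, EF_G=27, EF_H=25) = 27; EF_I = 27+4 = 31
Expected project duration μ = 31 weeks. Critical path: C → D → G → I.

Variance along critical path = 0.111 + 0.444 + 0.111 + 2.778 = 3.444; σ = 1.856 weeks.
D = μ + z·σ = 31 + 1.645·1.856 = 34.1 weeks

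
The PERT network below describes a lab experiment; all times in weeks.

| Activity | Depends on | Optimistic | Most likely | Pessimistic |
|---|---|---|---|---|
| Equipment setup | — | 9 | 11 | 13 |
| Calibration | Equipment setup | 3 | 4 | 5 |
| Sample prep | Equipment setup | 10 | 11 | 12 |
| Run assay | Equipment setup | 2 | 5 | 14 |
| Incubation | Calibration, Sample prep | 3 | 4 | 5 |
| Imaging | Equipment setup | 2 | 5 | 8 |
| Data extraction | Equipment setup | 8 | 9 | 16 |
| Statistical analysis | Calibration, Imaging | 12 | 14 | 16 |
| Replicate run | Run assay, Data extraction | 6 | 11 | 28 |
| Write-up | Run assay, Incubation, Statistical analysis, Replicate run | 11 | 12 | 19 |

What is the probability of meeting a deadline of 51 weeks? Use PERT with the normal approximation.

0.831

te_Equipment setup = (9 + 4·11 + 13)/6 = 66/6 = 11; σ²_Equipment setup = ((13−9)/6)² = 0.444
te_Calibration = (3 + 4·4 + 5)/6 = 24/6 = 4; σ²_Calibration = ((5−3)/6)² = 0.111
te_Sample prep = (10 + 4·11 + 12)/6 = 66/6 = 11; σ²_Sample prep = ((12−10)/6)² = 0.111
te_Run assay = (2 + 4·5 + 14)/6 = 36/6 = 6; σ²_Run assay = ((14−2)/6)² = 4.000
te_Incubation = (3 + 4·4 + 5)/6 = 24/6 = 4; σ²_Incubation = ((5−3)/6)² = 0.111
te_Imaging = (2 + 4·5 + 8)/6 = 30/6 = 5; σ²_Imaging = ((8−2)/6)² = 1.000
te_Data extraction = (8 + 4·9 + 16)/6 = 60/6 = 10; σ²_Data extraction = ((16−8)/6)² = 1.778
te_Statistical analysis = (12 + 4·14 + 16)/6 = 84/6 = 14; σ²_Statistical analysis = ((16−12)/6)² = 0.444
te_Replicate run = (6 + 4·11 + 28)/6 = 78/6 = 13; σ²_Replicate run = ((28−6)/6)² = 13.444
te_Write-up = (11 + 4·12 + 19)/6 = 78/6 = 13; σ²_Write-up = ((19−11)/6)² = 1.778

Forward pass:
ES_Equipment setup = 0; EF_Equipment setup = 11
ES_Calibration = 11; EF_Calibration = 11+4 = 15
ES_Sample prep = 11; EF_Sample prep = 11+11 = 22
ES_Run assay = 11; EF_Run assay = 11+6 = 17
ES_Incubation = max(EF_Calibration=15, EF_Sample prep=22) = 22; EF_Incubation = 22+4 = 26
ES_Imaging = 11; EF_Imaging = 11+5 = 16
ES_Data extraction = 11; EF_Data extraction = 11+10 = 21
ES_Statistical analysis = max(EF_Calibration=15, EF_Imaging=16) = 16; EF_Statistical analysis = 16+14 = 30
ES_Replicate run = max(EF_Run assay=17, EF_Data extraction=21) = 21; EF_Replicate run = 21+13 = 34
ES_Write-up = max(EF_Run assay=17, EF_Incubation=26, EF_Statistical analysis=30, EF_Replicate run=34) = 34; EF_Write-up = 34+13 = 47
Expected project duration μ = 47 weeks. Critical path: Equipment setup → Data extraction → Replicate run → Write-up.

Variance along critical path = 0.444 + 1.778 + 13.444 + 1.778 = 17.444; σ = √17.444 = 4.177 weeks.
Z = (51 − 47) / 4.177 = 0.958
P(T ≤ 51) = Φ(0.958) ≈ 0.831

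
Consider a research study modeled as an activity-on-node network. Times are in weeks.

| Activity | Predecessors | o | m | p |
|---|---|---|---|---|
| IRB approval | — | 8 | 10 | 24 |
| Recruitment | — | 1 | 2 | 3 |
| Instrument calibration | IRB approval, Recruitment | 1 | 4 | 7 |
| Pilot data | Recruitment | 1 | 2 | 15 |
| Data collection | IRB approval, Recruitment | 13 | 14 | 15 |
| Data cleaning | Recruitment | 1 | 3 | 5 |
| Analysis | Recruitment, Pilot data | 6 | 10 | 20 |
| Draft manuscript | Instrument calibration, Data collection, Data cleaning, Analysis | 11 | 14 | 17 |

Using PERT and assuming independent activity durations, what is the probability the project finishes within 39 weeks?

te_IRB approval = (8 + 4·10 + 24)/6 = 72/6 = 12; σ²_IRB approval = ((24−8)/6)² = 7.111
te_Recruitment = (1 + 4·2 + 3)/6 = 12/6 = 2; σ²_Recruitment = ((3−1)/6)² = 0.111
te_Instrument calibration = (1 + 4·4 + 7)/6 = 24/6 = 4; σ²_Instrument calibration = ((7−1)/6)² = 1.000
te_Pilot data = (1 + 4·2 + 15)/6 = 24/6 = 4; σ²_Pilot data = ((15−1)/6)² = 5.444
te_Data collection = (13 + 4·14 + 15)/6 = 84/6 = 14; σ²_Data collection = ((15−13)/6)² = 0.111
te_Data cleaning = (1 + 4·3 + 5)/6 = 18/6 = 3; σ²_Data cleaning = ((5−1)/6)² = 0.444
te_Analysis = (6 + 4·10 + 20)/6 = 66/6 = 11; σ²_Analysis = ((20−6)/6)² = 5.444
te_Draft manuscript = (11 + 4·14 + 17)/6 = 84/6 = 14; σ²_Draft manuscript = ((17−11)/6)² = 1.000

Forward pass:
ES_IRB approval = 0; EF_IRB approval = 12
ES_Recruitment = 0; EF_Recruitment = 2
ES_Instrument calibration = max(EF_IRB approval=12, EF_Recruitment=2) = 12; EF_Instrument calibration = 12+4 = 16
ES_Pilot data = 2; EF_Pilot data = 2+4 = 6
ES_Data collection = max(EF_IRB approval=12, EF_Recruitment=2) = 12; EF_Data collection = 12+14 = 26
ES_Data cleaning = 2; EF_Data cleaning = 2+3 = 5
ES_Analysis = max(EF_Recruitment=2, EF_Pilot data=6) = 6; EF_Analysis = 6+11 = 17
ES_Draft manuscript = max(EF_Instrument calibration=16, EF_Data collection=26, EF_Data cleaning=5, EF_Analysis=17) = 26; EF_Draft manuscript = 26+14 = 40
Expected project duration μ = 40 weeks. Critical path: IRB approval → Data collection → Draft manuscript.

Variance along critical path = 7.111 + 0.111 + 1.000 = 8.222; σ = √8.222 = 2.867 weeks.
Z = (39 − 40) / 2.867 = -0.349
P(T ≤ 39) = Φ(-0.349) ≈ 0.364

0.364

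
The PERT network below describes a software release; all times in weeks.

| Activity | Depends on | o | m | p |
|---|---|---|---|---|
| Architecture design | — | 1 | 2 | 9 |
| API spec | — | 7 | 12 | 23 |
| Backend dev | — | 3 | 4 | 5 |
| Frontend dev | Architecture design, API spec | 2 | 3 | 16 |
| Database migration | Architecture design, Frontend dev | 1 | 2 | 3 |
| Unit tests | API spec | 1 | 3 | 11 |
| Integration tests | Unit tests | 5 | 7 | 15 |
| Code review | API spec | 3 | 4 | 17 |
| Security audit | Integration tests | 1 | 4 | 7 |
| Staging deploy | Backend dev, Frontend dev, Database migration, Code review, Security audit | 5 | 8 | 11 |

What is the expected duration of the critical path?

te_Architecture design = (1 + 4·2 + 9)/6 = 18/6 = 3
te_API spec = (7 + 4·12 + 23)/6 = 78/6 = 13
te_Backend dev = (3 + 4·4 + 5)/6 = 24/6 = 4
te_Frontend dev = (2 + 4·3 + 16)/6 = 30/6 = 5
te_Database migration = (1 + 4·2 + 3)/6 = 12/6 = 2
te_Unit tests = (1 + 4·3 + 11)/6 = 24/6 = 4
te_Integration tests = (5 + 4·7 + 15)/6 = 48/6 = 8
te_Code review = (3 + 4·4 + 17)/6 = 36/6 = 6
te_Security audit = (1 + 4·4 + 7)/6 = 24/6 = 4
te_Staging deploy = (5 + 4·8 + 11)/6 = 48/6 = 8

Forward pass:
ES_Architecture design = 0; EF_Architecture design = 3
ES_API spec = 0; EF_API spec = 13
ES_Backend dev = 0; EF_Backend dev = 4
ES_Frontend dev = max(EF_Architecture design=3, EF_API spec=13) = 13; EF_Frontend dev = 13+5 = 18
ES_Database migration = max(EF_Architecture design=3, EF_Frontend dev=18) = 18; EF_Database migration = 18+2 = 20
ES_Unit tests = 13; EF_Unit tests = 13+4 = 17
ES_Integration tests = 17; EF_Integration tests = 17+8 = 25
ES_Code review = 13; EF_Code review = 13+6 = 19
ES_Security audit = 25; EF_Security audit = 25+4 = 29
ES_Staging deploy = max(EF_Backend dev=4, EF_Frontend dev=18, EF_Database migration=20, EF_Code review=19, EF_Security audit=29) = 29; EF_Staging deploy = 29+8 = 37
Expected project duration μ = 37 weeks. Critical path: API spec → Unit tests → Integration tests → Security audit → Staging deploy.

37 weeks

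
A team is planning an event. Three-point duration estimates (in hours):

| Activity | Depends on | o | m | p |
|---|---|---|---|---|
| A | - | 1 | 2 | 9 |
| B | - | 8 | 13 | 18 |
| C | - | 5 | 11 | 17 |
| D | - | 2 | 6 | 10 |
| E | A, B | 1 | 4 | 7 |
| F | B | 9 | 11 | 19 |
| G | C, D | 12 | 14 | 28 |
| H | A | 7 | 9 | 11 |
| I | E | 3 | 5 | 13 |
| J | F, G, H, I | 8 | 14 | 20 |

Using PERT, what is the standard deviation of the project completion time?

3.89 hours

te_A = (1 + 4·2 + 9)/6 = 18/6 = 3; σ²_A = ((9−1)/6)² = 1.778
te_B = (8 + 4·13 + 18)/6 = 78/6 = 13; σ²_B = ((18−8)/6)² = 2.778
te_C = (5 + 4·11 + 17)/6 = 66/6 = 11; σ²_C = ((17−5)/6)² = 4.000
te_D = (2 + 4·6 + 10)/6 = 36/6 = 6; σ²_D = ((10−2)/6)² = 1.778
te_E = (1 + 4·4 + 7)/6 = 24/6 = 4; σ²_E = ((7−1)/6)² = 1.000
te_F = (9 + 4·11 + 19)/6 = 72/6 = 12; σ²_F = ((19−9)/6)² = 2.778
te_G = (12 + 4·14 + 28)/6 = 96/6 = 16; σ²_G = ((28−12)/6)² = 7.111
te_H = (7 + 4·9 + 11)/6 = 54/6 = 9; σ²_H = ((11−7)/6)² = 0.444
te_I = (3 + 4·5 + 13)/6 = 36/6 = 6; σ²_I = ((13−3)/6)² = 2.778
te_J = (8 + 4·14 + 20)/6 = 84/6 = 14; σ²_J = ((20−8)/6)² = 4.000

Forward pass:
ES_A = 0; EF_A = 3
ES_B = 0; EF_B = 13
ES_C = 0; EF_C = 11
ES_D = 0; EF_D = 6
ES_E = max(EF_A=3, EF_B=13) = 13; EF_E = 13+4 = 17
ES_F = 13; EF_F = 13+12 = 25
ES_G = max(EF_C=11, EF_D=6) = 11; EF_G = 11+16 = 27
ES_H = 3; EF_H = 3+9 = 12
ES_I = 17; EF_I = 17+6 = 23
ES_J = max(EF_F=25, EF_G=27, EF_H=12, EF_I=23) = 27; EF_J = 27+14 = 41
Expected project duration μ = 41 hours. Critical path: C → G → J.

Variance along critical path = 4.000 + 7.111 + 4.000 = 15.111
σ = √15.111 = 3.887 hours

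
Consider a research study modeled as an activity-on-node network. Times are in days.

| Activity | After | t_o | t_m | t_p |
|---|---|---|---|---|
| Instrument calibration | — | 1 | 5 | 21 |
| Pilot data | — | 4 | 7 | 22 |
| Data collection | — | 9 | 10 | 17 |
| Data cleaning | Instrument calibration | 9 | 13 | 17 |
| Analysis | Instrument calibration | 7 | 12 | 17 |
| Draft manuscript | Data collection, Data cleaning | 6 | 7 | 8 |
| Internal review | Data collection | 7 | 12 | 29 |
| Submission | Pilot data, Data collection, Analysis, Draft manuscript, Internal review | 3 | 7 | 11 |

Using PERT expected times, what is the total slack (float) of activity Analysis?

te_Instrument calibration = (1 + 4·5 + 21)/6 = 42/6 = 7
te_Pilot data = (4 + 4·7 + 22)/6 = 54/6 = 9
te_Data collection = (9 + 4·10 + 17)/6 = 66/6 = 11
te_Data cleaning = (9 + 4·13 + 17)/6 = 78/6 = 13
te_Analysis = (7 + 4·12 + 17)/6 = 72/6 = 12
te_Draft manuscript = (6 + 4·7 + 8)/6 = 42/6 = 7
te_Internal review = (7 + 4·12 + 29)/6 = 84/6 = 14
te_Submission = (3 + 4·7 + 11)/6 = 42/6 = 7

Forward pass:
ES_Instrument calibration = 0; EF_Instrument calibration = 7
ES_Pilot data = 0; EF_Pilot data = 9
ES_Data collection = 0; EF_Data collection = 11
ES_Data cleaning = 7; EF_Data cleaning = 7+13 = 20
ES_Analysis = 7; EF_Analysis = 7+12 = 19
ES_Draft manuscript = max(EF_Data collection=11, EF_Data cleaning=20) = 20; EF_Draft manuscript = 20+7 = 27
ES_Internal review = 11; EF_Internal review = 11+14 = 25
ES_Submission = max(EF_Pilot data=9, EF_Data collection=11, EF_Analysis=19, EF_Draft manuscript=27, EF_Internal review=25) = 27; EF_Submission = 27+7 = 34
Expected project duration μ = 34 days. Critical path: Instrument calibration → Data cleaning → Draft manuscript → Submission.

Backward pass:
LF_Submission = 34; LS_Submission = 34−7 = 27
LF_Internal review = LS_Submission = 27; LS_Internal review = 27−14 = 13
LF_Draft manuscript = LS_Submission = 27; LS_Draft manuscript = 27−7 = 20
LF_Analysis = LS_Submission = 27; LS_Analysis = 27−12 = 15
LF_Data cleaning = LS_Draft manuscript = 20; LS_Data cleaning = 20−13 = 7
LF_Data collection = min(LS_Draft manuscript=20, LS_Internal review=13, LS_Submission=27) = 13; LS_Data collection = 13−11 = 2
LF_Pilot data = LS_Submission = 27; LS_Pilot data = 27−9 = 18
LF_Instrument calibration = min(LS_Data cleaning=7, LS_Analysis=15) = 7; LS_Instrument calibration = 7−7 = 0
Slack_Analysis = LS_Analysis − ES_Analysis = 15 − 7 = 8

8 days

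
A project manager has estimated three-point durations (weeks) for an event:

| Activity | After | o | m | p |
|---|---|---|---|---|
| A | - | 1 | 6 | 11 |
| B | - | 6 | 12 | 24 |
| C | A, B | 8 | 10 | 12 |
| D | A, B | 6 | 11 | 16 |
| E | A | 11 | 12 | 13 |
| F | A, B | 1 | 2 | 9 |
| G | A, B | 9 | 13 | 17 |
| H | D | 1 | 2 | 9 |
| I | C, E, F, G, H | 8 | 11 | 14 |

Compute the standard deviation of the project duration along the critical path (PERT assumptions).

te_A = (1 + 4·6 + 11)/6 = 36/6 = 6; σ²_A = ((11−1)/6)² = 2.778
te_B = (6 + 4·12 + 24)/6 = 78/6 = 13; σ²_B = ((24−6)/6)² = 9.000
te_C = (8 + 4·10 + 12)/6 = 60/6 = 10; σ²_C = ((12−8)/6)² = 0.444
te_D = (6 + 4·11 + 16)/6 = 66/6 = 11; σ²_D = ((16−6)/6)² = 2.778
te_E = (11 + 4·12 + 13)/6 = 72/6 = 12; σ²_E = ((13−11)/6)² = 0.111
te_F = (1 + 4·2 + 9)/6 = 18/6 = 3; σ²_F = ((9−1)/6)² = 1.778
te_G = (9 + 4·13 + 17)/6 = 78/6 = 13; σ²_G = ((17−9)/6)² = 1.778
te_H = (1 + 4·2 + 9)/6 = 18/6 = 3; σ²_H = ((9−1)/6)² = 1.778
te_I = (8 + 4·11 + 14)/6 = 66/6 = 11; σ²_I = ((14−8)/6)² = 1.000

Forward pass:
ES_A = 0; EF_A = 6
ES_B = 0; EF_B = 13
ES_C = max(EF_A=6, EF_B=13) = 13; EF_C = 13+10 = 23
ES_D = max(EF_A=6, EF_B=13) = 13; EF_D = 13+11 = 24
ES_E = 6; EF_E = 6+12 = 18
ES_F = max(EF_A=6, EF_B=13) = 13; EF_F = 13+3 = 16
ES_G = max(EF_A=6, EF_B=13) = 13; EF_G = 13+13 = 26
ES_H = 24; EF_H = 24+3 = 27
ES_I = max(EF_C=23, EF_E=18, EF_F=16, EF_G=26, EF_H=27) = 27; EF_I = 27+11 = 38
Expected project duration μ = 38 weeks. Critical path: B → D → H → I.

Variance along critical path = 9.000 + 2.778 + 1.778 + 1.000 = 14.556
σ = √14.556 = 3.815 weeks

3.82 weeks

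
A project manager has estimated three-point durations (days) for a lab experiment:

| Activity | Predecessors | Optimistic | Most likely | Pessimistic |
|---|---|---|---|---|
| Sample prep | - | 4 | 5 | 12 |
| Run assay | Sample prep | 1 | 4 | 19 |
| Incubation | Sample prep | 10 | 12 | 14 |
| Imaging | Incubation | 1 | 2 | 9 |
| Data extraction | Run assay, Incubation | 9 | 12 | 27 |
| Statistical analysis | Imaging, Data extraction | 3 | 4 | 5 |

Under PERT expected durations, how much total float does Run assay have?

te_Sample prep = (4 + 4·5 + 12)/6 = 36/6 = 6
te_Run assay = (1 + 4·4 + 19)/6 = 36/6 = 6
te_Incubation = (10 + 4·12 + 14)/6 = 72/6 = 12
te_Imaging = (1 + 4·2 + 9)/6 = 18/6 = 3
te_Data extraction = (9 + 4·12 + 27)/6 = 84/6 = 14
te_Statistical analysis = (3 + 4·4 + 5)/6 = 24/6 = 4

Forward pass:
ES_Sample prep = 0; EF_Sample prep = 6
ES_Run assay = 6; EF_Run assay = 6+6 = 12
ES_Incubation = 6; EF_Incubation = 6+12 = 18
ES_Imaging = 18; EF_Imaging = 18+3 = 21
ES_Data extraction = max(EF_Run assay=12, EF_Incubation=18) = 18; EF_Data extraction = 18+14 = 32
ES_Statistical analysis = max(EF_Imaging=21, EF_Data extraction=32) = 32; EF_Statistical analysis = 32+4 = 36
Expected project duration μ = 36 days. Critical path: Sample prep → Incubation → Data extraction → Statistical analysis.

Backward pass:
LF_Statistical analysis = 36; LS_Statistical analysis = 36−4 = 32
LF_Data extraction = LS_Statistical analysis = 32; LS_Data extraction = 32−14 = 18
LF_Imaging = LS_Statistical analysis = 32; LS_Imaging = 32−3 = 29
LF_Incubation = min(LS_Imaging=29, LS_Data extraction=18) = 18; LS_Incubation = 18−12 = 6
LF_Run assay = LS_Data extraction = 18; LS_Run assay = 18−6 = 12
LF_Sample prep = min(LS_Run assay=12, LS_Incubation=6) = 6; LS_Sample prep = 6−6 = 0
Slack_Run assay = LS_Run assay − ES_Run assay = 12 − 6 = 6

6 days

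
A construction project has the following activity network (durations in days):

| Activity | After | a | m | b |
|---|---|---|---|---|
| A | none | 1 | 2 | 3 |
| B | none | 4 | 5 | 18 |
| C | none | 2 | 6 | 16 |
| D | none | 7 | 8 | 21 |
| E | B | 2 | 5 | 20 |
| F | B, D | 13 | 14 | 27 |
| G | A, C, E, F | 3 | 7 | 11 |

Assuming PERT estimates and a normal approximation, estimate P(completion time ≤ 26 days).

te_A = (1 + 4·2 + 3)/6 = 12/6 = 2; σ²_A = ((3−1)/6)² = 0.111
te_B = (4 + 4·5 + 18)/6 = 42/6 = 7; σ²_B = ((18−4)/6)² = 5.444
te_C = (2 + 4·6 + 16)/6 = 42/6 = 7; σ²_C = ((16−2)/6)² = 5.444
te_D = (7 + 4·8 + 21)/6 = 60/6 = 10; σ²_D = ((21−7)/6)² = 5.444
te_E = (2 + 4·5 + 20)/6 = 42/6 = 7; σ²_E = ((20−2)/6)² = 9.000
te_F = (13 + 4·14 + 27)/6 = 96/6 = 16; σ²_F = ((27−13)/6)² = 5.444
te_G = (3 + 4·7 + 11)/6 = 42/6 = 7; σ²_G = ((11−3)/6)² = 1.778

Forward pass:
ES_A = 0; EF_A = 2
ES_B = 0; EF_B = 7
ES_C = 0; EF_C = 7
ES_D = 0; EF_D = 10
ES_E = 7; EF_E = 7+7 = 14
ES_F = max(EF_B=7, EF_D=10) = 10; EF_F = 10+16 = 26
ES_G = max(EF_A=2, EF_C=7, EF_E=14, EF_F=26) = 26; EF_G = 26+7 = 33
Expected project duration μ = 33 days. Critical path: D → F → G.

Variance along critical path = 5.444 + 5.444 + 1.778 = 12.667; σ = √12.667 = 3.559 days.
Z = (26 − 33) / 3.559 = -1.967
P(T ≤ 26) = Φ(-1.967) ≈ 0.025

0.025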